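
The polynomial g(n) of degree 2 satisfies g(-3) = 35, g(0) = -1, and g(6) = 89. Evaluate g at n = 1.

-1

Using the Lagrange interpolation formula with nodes -3, 0, 6:
  L_0(n) = n(n - 6) / 27
  L_1(n) = (n + 3)(n - 6) / -18
  L_2(n) = (n + 3)n / 54
Then g(n) = 35·L_0(n) - 1·L_1(n) + 89·L_2(n).
Expanding and collecting terms gives g(n) = 3n^2 - 3n - 1.
Evaluating at n = 1: g(1) = -1.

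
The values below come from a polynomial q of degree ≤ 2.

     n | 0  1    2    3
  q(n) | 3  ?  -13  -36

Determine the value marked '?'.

The 3 known points determine the degree-2 polynomial uniquely.
Write q(n) = an^2 + bn + c. Substituting each data point gives a linear system:
  c = 3
  4a + 2b + c = -13
  9a + 3b + c = -36
Solving the system yields a = -5, b = 2, c = 3.
So q(n) = -5n^2 + 2n + 3.
Then q(1) = 0.

0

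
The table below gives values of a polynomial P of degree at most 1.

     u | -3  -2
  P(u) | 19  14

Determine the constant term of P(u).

Write P(u) = au + b. Substituting each data point gives a linear system:
  -3a + b = 19
  -2a + b = 14
Solving the system yields a = -5, b = 4.
So P(u) = -5u + 4.
The constant term is 4.

4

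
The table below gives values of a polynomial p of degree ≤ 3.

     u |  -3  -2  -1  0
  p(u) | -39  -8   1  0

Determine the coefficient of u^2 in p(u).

Write p(u) = au^3 + bu^2 + cu + d. Substituting each data point gives a linear system:
  -27a + 9b - 3c + d = -39
  -8a + 4b - 2c + d = -8
  -a + b - c + d = 1
  d = 0
Solving the system yields a = 2, b = 1, c = -2, d = 0.
So p(u) = 2u^3 + u^2 - 2u.
The coefficient of u^2 is 1.

1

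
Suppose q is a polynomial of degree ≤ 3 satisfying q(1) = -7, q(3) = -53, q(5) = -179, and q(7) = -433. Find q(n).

Using the Lagrange interpolation formula with nodes 1, 3, 5, 7:
  L_0(n) = (n - 3)(n - 5)(n - 7) / -48
  L_1(n) = (n - 1)(n - 5)(n - 7) / 16
  L_2(n) = (n - 1)(n - 3)(n - 7) / -16
  L_3(n) = (n - 1)(n - 3)(n - 5) / 48
Then q(n) = -7·L_0(n) - 53·L_1(n) - 179·L_2(n) - 433·L_3(n).
Expanding and collecting terms gives q(n) = -n^3 - n^2 - 6n + 1.
Check: q(3) = -53. ✓

q(n) = -n^3 - n^2 - 6n + 1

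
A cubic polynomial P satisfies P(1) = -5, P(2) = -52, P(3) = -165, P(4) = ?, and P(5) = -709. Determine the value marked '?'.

-374

The 4 known points determine the degree-3 polynomial uniquely.
Write P(n) = an^3 + bn^2 + cn + d. Substituting each data point gives a linear system:
  a + b + c + d = -5
  8a + 4b + 2c + d = -52
  27a + 9b + 3c + d = -165
  125a + 25b + 5c + d = -709
Solving the system yields a = -5, b = -3, c = -3, d = 6.
So P(n) = -5n³ - 3n² - 3n + 6.
Then P(4) = -374.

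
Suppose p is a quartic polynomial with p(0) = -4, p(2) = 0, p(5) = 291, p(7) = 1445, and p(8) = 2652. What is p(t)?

Using the Lagrange interpolation formula with nodes 0, 2, 5, 7, 8:
  L_0(t) = (t - 2)(t - 5)(t - 7)(t - 8) / 560
  L_1(t) = t(t - 5)(t - 7)(t - 8) / -180
  L_2(t) = t(t - 2)(t - 7)(t - 8) / 90
  L_3(t) = t(t - 2)(t - 5)(t - 8) / -70
  L_4(t) = t(t - 2)(t - 5)(t - 7) / 144
Then p(t) = -4·L_0(t) + 0·L_1(t) + 291·L_2(t) + 1445·L_3(t) + 2652·L_4(t).
Expanding and collecting terms gives p(t) = t^4 - 3t^3 + t^2 + 4t - 4.
Check: p(8) = 2652. ✓

p(t) = t^4 - 3t^3 + t^2 + 4t - 4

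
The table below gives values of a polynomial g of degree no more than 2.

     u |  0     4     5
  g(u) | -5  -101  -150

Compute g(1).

Write g(u) = au^2 + bu + c. Substituting each data point gives a linear system:
  c = -5
  16a + 4b + c = -101
  25a + 5b + c = -150
Solving the system yields a = -5, b = -4, c = -5.
So g(u) = -5u^2 - 4u - 5.
Then g(1) = -14.

-14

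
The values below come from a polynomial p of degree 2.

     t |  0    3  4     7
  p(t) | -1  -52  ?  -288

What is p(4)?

-93

The 3 known points determine the degree-2 polynomial uniquely.
Write p(t) = at^2 + bt + c. Substituting each data point gives a linear system:
  c = -1
  9a + 3b + c = -52
  49a + 7b + c = -288
Solving the system yields a = -6, b = 1, c = -1.
So p(t) = -6t^2 + t - 1.
Then p(4) = -93.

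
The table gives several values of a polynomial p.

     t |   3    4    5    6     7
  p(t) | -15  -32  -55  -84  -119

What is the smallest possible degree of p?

Forward differences of the values at t = 3, 4, 5, 6, 7:
  p  : -15  -32  -55  -84  -119
  Δ  : -17  -23  -29  -35
  Δ^2: -6  -6  -6
  Δ^3: 0  0
  Δ^4: 0
The second differences are constant (-6) and nonzero, while all higher differences vanish, so the minimal degree is 2.

2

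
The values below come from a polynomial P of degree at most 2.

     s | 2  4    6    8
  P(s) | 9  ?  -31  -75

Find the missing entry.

On equispaced nodes a degree-2 polynomial has vanishing third forward difference, so
  - P(2) + 3·P(4) - 3·P(6) + P(8) = 0.
Substituting the known values and solving for P(4):
  3·P(4) = -9
  P(4) = -3.

-3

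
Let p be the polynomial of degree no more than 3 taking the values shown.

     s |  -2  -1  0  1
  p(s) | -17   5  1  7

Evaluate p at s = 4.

445

Using the Lagrange interpolation formula with nodes -2, -1, 0, 1:
  L_0(s) = (s + 1)s(s - 1) / -6
  L_1(s) = (s + 2)s(s - 1) / 2
  L_2(s) = (s + 2)(s + 1)(s - 1) / -2
  L_3(s) = (s + 2)(s + 1)s / 6
Then p(s) = -17·L_0(s) + 5·L_1(s) + 1·L_2(s) + 7·L_3(s).
Expanding and collecting terms gives p(s) = 6s³ + 5s² - 5s + 1.
Evaluating at s = 4: p(4) = 445.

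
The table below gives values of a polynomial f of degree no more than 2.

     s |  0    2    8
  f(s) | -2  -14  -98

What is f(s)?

f(s) = -s^2 - 4s - 2

Write f(s) = as^2 + bs + c. Substituting each data point gives a linear system:
  c = -2
  4a + 2b + c = -14
  64a + 8b + c = -98
Solving the system yields a = -1, b = -4, c = -2.
So f(s) = -s^2 - 4s - 2.
Check: f(2) = -14. ✓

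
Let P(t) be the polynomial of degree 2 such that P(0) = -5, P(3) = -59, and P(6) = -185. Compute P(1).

-15

Write P(t) = at^2 + bt + c. Substituting each data point gives a linear system:
  c = -5
  9a + 3b + c = -59
  36a + 6b + c = -185
Solving the system yields a = -4, b = -6, c = -5.
So P(t) = -4t^2 - 6t - 5.
Then P(1) = -15.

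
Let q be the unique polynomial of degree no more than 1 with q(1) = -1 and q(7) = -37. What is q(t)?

q(t) = -6t + 5

Using the Lagrange interpolation formula with nodes 1, 7:
  L_0(t) = (t - 7) / -6
  L_1(t) = (t - 1) / 6
Then q(t) = -1·L_0(t) - 37·L_1(t).
Expanding and collecting terms gives q(t) = -6t + 5.
Check: q(7) = -37. ✓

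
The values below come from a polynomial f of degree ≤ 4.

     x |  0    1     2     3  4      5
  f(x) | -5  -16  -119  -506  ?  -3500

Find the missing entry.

The 5 known points determine the degree-4 polynomial uniquely.
Write f(x) = ax^4 + bx^3 + cx^2 + dx + e. Substituting each data point gives a linear system:
  e = -5
  a + b + c + d + e = -16
  16a + 8b + 4c + 2d + e = -119
  81a + 27b + 9c + 3d + e = -506
  625a + 125b + 25c + 5d + e = -3500
Solving the system yields a = -5, b = -2, c = -5, d = 1, e = -5.
So f(x) = -5x^4 - 2x^3 - 5x^2 + x - 5.
Then f(4) = -1489.

-1489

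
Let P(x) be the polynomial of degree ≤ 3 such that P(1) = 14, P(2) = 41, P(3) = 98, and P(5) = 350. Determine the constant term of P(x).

5

Write P(x) = ax^3 + bx^2 + cx + d. Substituting each data point gives a linear system:
  a + b + c + d = 14
  8a + 4b + 2c + d = 41
  27a + 9b + 3c + d = 98
  125a + 25b + 5c + d = 350
Solving the system yields a = 2, b = 3, c = 4, d = 5.
So P(x) = 2x^3 + 3x^2 + 4x + 5.
The constant term is 5.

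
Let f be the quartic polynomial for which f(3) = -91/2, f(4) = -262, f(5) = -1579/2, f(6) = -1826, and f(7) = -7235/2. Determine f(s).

Write f(s) = as^4 + bs^3 + cs^2 + ds + e. Substituting each data point gives a linear system:
  81a + 27b + 9c + 3d + e = -91/2
  256a + 64b + 16c + 4d + e = -262
  625a + 125b + 25c + 5d + e = -1579/2
  1296a + 216b + 36c + 6d + e = -1826
  2401a + 343b + 49c + 7d + e = -7235/2
Solving the system yields a = -2, b = 3, c = 5/2, d = 5, e = -2.
So f(s) = -2s^4 + 3s^3 + (5/2)s^2 + 5s - 2.
Check: f(6) = -1826. ✓

f(s) = -2s^4 + 3s^3 + (5/2)s^2 + 5s - 2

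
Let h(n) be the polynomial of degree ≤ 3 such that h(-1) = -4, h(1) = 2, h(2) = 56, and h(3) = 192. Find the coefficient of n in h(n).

-3

Write h(n) = an^3 + bn^2 + cn + d. Substituting each data point gives a linear system:
  -a + b - c + d = -4
  a + b + c + d = 2
  8a + 4b + 2c + d = 56
  27a + 9b + 3c + d = 192
Solving the system yields a = 6, b = 5, c = -3, d = -6.
So h(n) = 6n^3 + 5n^2 - 3n - 6.
The coefficient of n is -3.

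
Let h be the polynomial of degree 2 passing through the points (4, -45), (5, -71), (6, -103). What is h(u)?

h(u) = -3u^2 + u - 1

Write h(u) = au^2 + bu + c. Substituting each data point gives a linear system:
  16a + 4b + c = -45
  25a + 5b + c = -71
  36a + 6b + c = -103
Solving the system yields a = -3, b = 1, c = -1.
So h(u) = -3u² + u - 1.
Check: h(4) = -45. ✓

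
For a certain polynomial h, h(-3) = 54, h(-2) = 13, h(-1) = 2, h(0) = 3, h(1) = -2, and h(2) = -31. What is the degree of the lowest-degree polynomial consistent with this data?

3

Forward differences of the values at u = -3, -2, -1, 0, 1, 2:
  h  : 54  13  2  3  -2  -31
  Δ  : -41  -11  1  -5  -29
  Δ^2: 30  12  -6  -24
  Δ^3: -18  -18  -18
  Δ^4: 0  0
  Δ^5: 0
The third differences are constant (-18) and nonzero, while all higher differences vanish, so the minimal degree is 3.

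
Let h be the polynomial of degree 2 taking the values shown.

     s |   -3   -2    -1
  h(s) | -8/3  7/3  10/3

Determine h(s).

Using the Lagrange interpolation formula with nodes -3, -2, -1:
  L_0(s) = (s + 2)(s + 1) / 2
  L_1(s) = (s + 3)(s + 1) / -1
  L_2(s) = (s + 3)(s + 2) / 2
Then h(s) = -8/3·L_0(s) + 7/3·L_1(s) + 10/3·L_2(s).
Expanding and collecting terms gives h(s) = -2s² - 5s + 1/3.
Check: h(-3) = -8/3. ✓

h(s) = -2s^2 - 5s + 1/3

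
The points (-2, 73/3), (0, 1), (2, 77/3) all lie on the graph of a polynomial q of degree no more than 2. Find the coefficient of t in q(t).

Write q(t) = at^2 + bt + c. Substituting each data point gives a linear system:
  4a - 2b + c = 73/3
  c = 1
  4a + 2b + c = 77/3
Solving the system yields a = 6, b = 1/3, c = 1.
So q(t) = 6t² + (1/3)t + 1.
The coefficient of t is 1/3.

1/3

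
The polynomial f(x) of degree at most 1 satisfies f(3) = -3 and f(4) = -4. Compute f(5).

-5

Using the Lagrange interpolation formula with nodes 3, 4:
  L_0(x) = (x - 4) / -1
  L_1(x) = (x - 3) / 1
Then f(x) = -3·L_0(x) - 4·L_1(x).
Expanding and collecting terms gives f(x) = -x.
Evaluating at x = 5: f(5) = -5.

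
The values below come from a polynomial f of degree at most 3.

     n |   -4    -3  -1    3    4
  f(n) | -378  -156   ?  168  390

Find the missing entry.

The 4 known points determine the degree-3 polynomial uniquely.
Write f(n) = an^3 + bn^2 + cn + d. Substituting each data point gives a linear system:
  -64a + 16b - 4c + d = -378
  -27a + 9b - 3c + d = -156
  27a + 9b + 3c + d = 168
  64a + 16b + 4c + d = 390
Solving the system yields a = 6, b = 0, c = 0, d = 6.
So f(n) = 6n^3 + 6.
Then f(-1) = 0.

0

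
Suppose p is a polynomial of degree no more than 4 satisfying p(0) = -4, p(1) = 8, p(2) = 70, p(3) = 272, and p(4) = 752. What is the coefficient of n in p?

Write p(n) = an^4 + bn^3 + cn^2 + dn + e. Substituting each data point gives a linear system:
  e = -4
  a + b + c + d + e = 8
  16a + 8b + 4c + 2d + e = 70
  81a + 27b + 9c + 3d + e = 272
  256a + 64b + 16c + 4d + e = 752
Solving the system yields a = 2, b = 3, c = 2, d = 5, e = -4.
So p(n) = 2n⁴ + 3n³ + 2n² + 5n - 4.
The coefficient of n is 5.

5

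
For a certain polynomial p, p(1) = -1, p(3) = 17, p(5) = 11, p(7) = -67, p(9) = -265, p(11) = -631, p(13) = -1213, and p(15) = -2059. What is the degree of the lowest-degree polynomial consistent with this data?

3

Forward differences of the values at n = 1, 3, 5, 7, 9, 11, 13, 15:
  p  : -1  17  11  -67  -265  -631  -1213  -2059
  Δ  : 18  -6  -78  -198  -366  -582  -846
  Δ^2: -24  -72  -120  -168  -216  -264
  Δ^3: -48  -48  -48  -48  -48
  Δ^4: 0  0  0  0
  Δ^5: 0  0  0
  Δ^6: 0  0
  Δ^7: 0
The third differences are constant (-48) and nonzero, while all higher differences vanish, so the minimal degree is 3.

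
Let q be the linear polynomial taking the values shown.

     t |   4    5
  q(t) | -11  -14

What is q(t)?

Write q(t) = at + b. Substituting each data point gives a linear system:
  4a + b = -11
  5a + b = -14
Solving the system yields a = -3, b = 1.
So q(t) = -3t + 1.
Check: q(5) = -14. ✓

q(t) = -3t + 1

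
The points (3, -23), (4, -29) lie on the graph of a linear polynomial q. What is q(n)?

q(n) = -6n - 5

Using the Lagrange interpolation formula with nodes 3, 4:
  L_0(n) = (n - 4) / -1
  L_1(n) = (n - 3) / 1
Then q(n) = -23·L_0(n) - 29·L_1(n).
Expanding and collecting terms gives q(n) = -6n - 5.
Check: q(4) = -29. ✓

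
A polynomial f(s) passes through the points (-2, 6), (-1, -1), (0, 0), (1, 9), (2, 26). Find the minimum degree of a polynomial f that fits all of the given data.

Forward differences of the values at s = -2, -1, 0, 1, 2:
  f  : 6  -1  0  9  26
  Δ  : -7  1  9  17
  Δ^2: 8  8  8
  Δ^3: 0  0
  Δ^4: 0
The second differences are constant (8) and nonzero, while all higher differences vanish, so the minimal degree is 2.

2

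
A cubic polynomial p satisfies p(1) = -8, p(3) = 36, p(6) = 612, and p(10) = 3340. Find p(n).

Write p(n) = an^3 + bn^2 + cn + d. Substituting each data point gives a linear system:
  a + b + c + d = -8
  27a + 9b + 3c + d = 36
  216a + 36b + 6c + d = 612
  1000a + 100b + 10c + d = 3340
Solving the system yields a = 4, b = -6, c = -6, d = 0.
So p(n) = 4n³ - 6n² - 6n.
Check: p(3) = 36. ✓

p(n) = 4n^3 - 6n^2 - 6n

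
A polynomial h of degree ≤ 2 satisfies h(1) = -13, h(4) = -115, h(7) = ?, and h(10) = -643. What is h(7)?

The 3 known points determine the degree-2 polynomial uniquely.
Write h(n) = an^2 + bn + c. Substituting each data point gives a linear system:
  a + b + c = -13
  16a + 4b + c = -115
  100a + 10b + c = -643
Solving the system yields a = -6, b = -4, c = -3.
So h(n) = -6n^2 - 4n - 3.
Then h(7) = -325.

-325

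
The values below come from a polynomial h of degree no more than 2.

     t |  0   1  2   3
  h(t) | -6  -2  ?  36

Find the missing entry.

On equispaced nodes a degree-2 polynomial has vanishing third forward difference, so
  - h(0) + 3·h(1) - 3·h(2) + h(3) = 0.
Substituting the known values and solving for h(2):
  -3·h(2) = -36
  h(2) = 12.

12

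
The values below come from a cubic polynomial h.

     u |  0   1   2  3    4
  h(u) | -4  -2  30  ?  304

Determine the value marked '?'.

122

The 4 known points determine the degree-3 polynomial uniquely.
Write h(u) = au^3 + bu^2 + cu + d. Substituting each data point gives a linear system:
  d = -4
  a + b + c + d = -2
  8a + 4b + 2c + d = 30
  64a + 16b + 4c + d = 304
Solving the system yields a = 5, b = 0, c = -3, d = -4.
So h(u) = 5u^3 - 3u - 4.
Then h(3) = 122.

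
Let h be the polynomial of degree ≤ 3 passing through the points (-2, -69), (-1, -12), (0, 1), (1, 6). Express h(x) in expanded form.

h(x) = 6x^3 - 4x^2 + 3x + 1

Using the Lagrange interpolation formula with nodes -2, -1, 0, 1:
  L_0(x) = (x + 1)x(x - 1) / -6
  L_1(x) = (x + 2)x(x - 1) / 2
  L_2(x) = (x + 2)(x + 1)(x - 1) / -2
  L_3(x) = (x + 2)(x + 1)x / 6
Then h(x) = -69·L_0(x) - 12·L_1(x) + 1·L_2(x) + 6·L_3(x).
Expanding and collecting terms gives h(x) = 6x³ - 4x² + 3x + 1.
Check: h(-2) = -69. ✓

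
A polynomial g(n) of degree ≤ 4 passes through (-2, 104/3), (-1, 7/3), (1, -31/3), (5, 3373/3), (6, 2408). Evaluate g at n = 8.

Write g(n) = an^4 + bn^3 + cn^2 + dn + e. Substituting each data point gives a linear system:
  16a - 8b + 4c - 2d + e = 104/3
  a - b + c - d + e = 7/3
  a + b + c + d + e = -31/3
  625a + 125b + 25c + 5d + e = 3373/3
  1296a + 216b + 36c + 6d + e = 2408
Solving the system yields a = 2, b = -1/3, c = -2, d = -6, e = -4.
So g(n) = 2n⁴ - (1/3)n³ - 2n² - 6n - 4.
Then g(8) = 23524/3.

23524/3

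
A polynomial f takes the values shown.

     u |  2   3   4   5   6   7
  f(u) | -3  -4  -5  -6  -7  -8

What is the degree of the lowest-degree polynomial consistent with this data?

1

Forward differences of the values at u = 2, 3, 4, 5, 6, 7:
  f  : -3  -4  -5  -6  -7  -8
  Δ  : -1  -1  -1  -1  -1
  Δ^2: 0  0  0  0
  Δ^3: 0  0  0
  Δ^4: 0  0
  Δ^5: 0
The first differences are constant (-1) and nonzero, while all higher differences vanish, so the minimal degree is 1.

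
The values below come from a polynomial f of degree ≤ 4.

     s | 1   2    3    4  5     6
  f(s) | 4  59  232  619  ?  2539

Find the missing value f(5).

The 5 known points determine the degree-4 polynomial uniquely.
Write f(s) = as^4 + bs^3 + cs^2 + ds + e. Substituting each data point gives a linear system:
  a + b + c + d + e = 4
  16a + 8b + 4c + 2d + e = 59
  81a + 27b + 9c + 3d + e = 232
  256a + 64b + 16c + 4d + e = 619
  1296a + 216b + 36c + 6d + e = 2539
Solving the system yields a = 1, b = 6, c = -2, d = 4, e = -5.
So f(s) = s^4 + 6s^3 - 2s^2 + 4s - 5.
Then f(5) = 1340.

1340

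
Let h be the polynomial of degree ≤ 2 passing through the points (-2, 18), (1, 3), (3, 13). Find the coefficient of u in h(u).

-3

Write h(u) = au^2 + bu + c. Substituting each data point gives a linear system:
  4a - 2b + c = 18
  a + b + c = 3
  9a + 3b + c = 13
Solving the system yields a = 2, b = -3, c = 4.
So h(u) = 2u^2 - 3u + 4.
The coefficient of u is -3.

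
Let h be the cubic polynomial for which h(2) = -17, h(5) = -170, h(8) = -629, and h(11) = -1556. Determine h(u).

h(u) = -u^3 - 2u^2 + 2u - 5

Write h(u) = au^3 + bu^2 + cu + d. Substituting each data point gives a linear system:
  8a + 4b + 2c + d = -17
  125a + 25b + 5c + d = -170
  512a + 64b + 8c + d = -629
  1331a + 121b + 11c + d = -1556
Solving the system yields a = -1, b = -2, c = 2, d = -5.
So h(u) = -u^3 - 2u^2 + 2u - 5.
Check: h(11) = -1556. ✓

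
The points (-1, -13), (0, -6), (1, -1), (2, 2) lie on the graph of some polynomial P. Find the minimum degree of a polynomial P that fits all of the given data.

Forward differences of the values at t = -1, 0, 1, 2:
  P  : -13  -6  -1  2
  Δ  : 7  5  3
  Δ^2: -2  -2
  Δ^3: 0
The second differences are constant (-2) and nonzero, while all higher differences vanish, so the minimal degree is 2.

2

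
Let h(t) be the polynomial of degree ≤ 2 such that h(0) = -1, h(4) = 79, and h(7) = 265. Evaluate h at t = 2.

Using the Lagrange interpolation formula with nodes 0, 4, 7:
  L_0(t) = (t - 4)(t - 7) / 28
  L_1(t) = t(t - 7) / -12
  L_2(t) = t(t - 4) / 21
Then h(t) = -1·L_0(t) + 79·L_1(t) + 265·L_2(t).
Expanding and collecting terms gives h(t) = 6t^2 - 4t - 1.
Evaluating at t = 2: h(2) = 15.

15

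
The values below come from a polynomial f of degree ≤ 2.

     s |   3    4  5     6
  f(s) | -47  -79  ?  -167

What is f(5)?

On equispaced nodes a degree-2 polynomial has vanishing third forward difference, so
  - f(3) + 3·f(4) - 3·f(5) + f(6) = 0.
Substituting the known values and solving for f(5):
  -3·f(5) = 357
  f(5) = -119.

-119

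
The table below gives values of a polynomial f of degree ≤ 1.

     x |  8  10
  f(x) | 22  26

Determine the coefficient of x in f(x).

Write f(x) = ax + b. Substituting each data point gives a linear system:
  8a + b = 22
  10a + b = 26
Solving the system yields a = 2, b = 6.
So f(x) = 2x + 6.
The leading coefficient is 2.

2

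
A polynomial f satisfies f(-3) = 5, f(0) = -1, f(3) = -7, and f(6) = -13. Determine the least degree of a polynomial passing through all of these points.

Forward differences of the values at t = -3, 0, 3, 6:
  f  : 5  -1  -7  -13
  Δ  : -6  -6  -6
  Δ^2: 0  0
  Δ^3: 0
The first differences are constant (-6) and nonzero, while all higher differences vanish, so the minimal degree is 1.

1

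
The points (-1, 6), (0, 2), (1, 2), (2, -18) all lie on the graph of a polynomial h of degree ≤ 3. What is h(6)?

-778

Forward differences of the values at t = -1, 0, 1, 2:
  h  : 6  2  2  -18
  Δ  : -4  0  -20
  Δ^2: 4  -20
  Δ^3: -24
The third differences are constant, confirming degree 3.
Interpolating (Newton forward form) and evaluating at t = 6 gives h(6) = -778.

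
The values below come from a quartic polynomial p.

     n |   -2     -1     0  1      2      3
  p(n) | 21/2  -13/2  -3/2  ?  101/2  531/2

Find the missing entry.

3/2

The 5 known points determine the degree-4 polynomial uniquely.
Write p(n) = an^4 + bn^3 + cn^2 + dn + e. Substituting each data point gives a linear system:
  16a - 8b + 4c - 2d + e = 21/2
  a - b + c - d + e = -13/2
  e = -3/2
  16a + 8b + 4c + 2d + e = 101/2
  81a + 27b + 9c + 3d + e = 531/2
Solving the system yields a = 3, b = 2, c = -4, d = 2, e = -3/2.
So p(n) = 3n^4 + 2n^3 - 4n^2 + 2n - 3/2.
Then p(1) = 3/2.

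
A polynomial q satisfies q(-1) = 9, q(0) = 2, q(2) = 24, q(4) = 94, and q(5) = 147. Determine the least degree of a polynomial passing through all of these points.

Divided differences on the nodes -1, 0, 2, 4, 5:
  order 0: 9  2  24  94  147
  order 1: -7  11  35  53
  order 2: 6  6  6
  order 3: 0  0
  order 4: 0
The order-2 divided differences are all 6 (nonzero) and every higher order vanishes, so the data lies on a polynomial of degree exactly 2.

2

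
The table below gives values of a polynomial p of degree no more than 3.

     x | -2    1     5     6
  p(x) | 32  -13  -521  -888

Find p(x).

p(x) = -4x^3 - 3x - 6

Using the Lagrange interpolation formula with nodes -2, 1, 5, 6:
  L_0(x) = (x - 1)(x - 5)(x - 6) / -168
  L_1(x) = (x + 2)(x - 5)(x - 6) / 60
  L_2(x) = (x + 2)(x - 1)(x - 6) / -28
  L_3(x) = (x + 2)(x - 1)(x - 5) / 40
Then p(x) = 32·L_0(x) - 13·L_1(x) - 521·L_2(x) - 888·L_3(x).
Expanding and collecting terms gives p(x) = -4x³ - 3x - 6.
Check: p(1) = -13. ✓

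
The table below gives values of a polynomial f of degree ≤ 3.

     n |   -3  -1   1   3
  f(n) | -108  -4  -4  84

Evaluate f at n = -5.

-508

Using the Lagrange interpolation formula with nodes -3, -1, 1, 3:
  L_0(n) = (n + 1)(n - 1)(n - 3) / -48
  L_1(n) = (n + 3)(n - 1)(n - 3) / 16
  L_2(n) = (n + 3)(n + 1)(n - 3) / -16
  L_3(n) = (n + 3)(n + 1)(n - 1) / 48
Then f(n) = -108·L_0(n) - 4·L_1(n) - 4·L_2(n) + 84·L_3(n).
Expanding and collecting terms gives f(n) = 4n³ - n² - 4n - 3.
Evaluating at n = -5: f(-5) = -508.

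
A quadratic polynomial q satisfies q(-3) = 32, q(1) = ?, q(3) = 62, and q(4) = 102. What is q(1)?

12

The 3 known points determine the degree-2 polynomial uniquely.
Write q(n) = an^2 + bn + c. Substituting each data point gives a linear system:
  9a - 3b + c = 32
  9a + 3b + c = 62
  16a + 4b + c = 102
Solving the system yields a = 5, b = 5, c = 2.
So q(n) = 5n^2 + 5n + 2.
Then q(1) = 12.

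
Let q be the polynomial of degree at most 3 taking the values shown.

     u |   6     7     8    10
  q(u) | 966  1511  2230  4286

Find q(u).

Using the Lagrange interpolation formula with nodes 6, 7, 8, 10:
  L_0(u) = (u - 7)(u - 8)(u - 10) / -8
  L_1(u) = (u - 6)(u - 8)(u - 10) / 3
  L_2(u) = (u - 6)(u - 7)(u - 10) / -4
  L_3(u) = (u - 6)(u - 7)(u - 8) / 24
Then q(u) = 966·L_0(u) + 1511·L_1(u) + 2230·L_2(u) + 4286·L_3(u).
Expanding and collecting terms gives q(u) = 4u^3 + 3u^2 - 2u + 6.
Check: q(7) = 1511. ✓

q(u) = 4u^3 + 3u^2 - 2u + 6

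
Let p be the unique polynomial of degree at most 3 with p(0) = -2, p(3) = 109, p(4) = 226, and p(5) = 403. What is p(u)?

p(u) = 2u^3 + 6u^2 + u - 2

Using the Lagrange interpolation formula with nodes 0, 3, 4, 5:
  L_0(u) = (u - 3)(u - 4)(u - 5) / -60
  L_1(u) = u(u - 4)(u - 5) / 6
  L_2(u) = u(u - 3)(u - 5) / -4
  L_3(u) = u(u - 3)(u - 4) / 10
Then p(u) = -2·L_0(u) + 109·L_1(u) + 226·L_2(u) + 403·L_3(u).
Expanding and collecting terms gives p(u) = 2u³ + 6u² + u - 2.
Check: p(4) = 226. ✓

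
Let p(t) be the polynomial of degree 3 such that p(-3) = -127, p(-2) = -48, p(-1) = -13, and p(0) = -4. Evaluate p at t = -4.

Write p(t) = at^3 + bt^2 + ct + d. Substituting each data point gives a linear system:
  -27a + 9b - 3c + d = -127
  -8a + 4b - 2c + d = -48
  -a + b - c + d = -13
  d = -4
Solving the system yields a = 3, b = -4, c = 2, d = -4.
So p(t) = 3t^3 - 4t^2 + 2t - 4.
Then p(-4) = -268.

-268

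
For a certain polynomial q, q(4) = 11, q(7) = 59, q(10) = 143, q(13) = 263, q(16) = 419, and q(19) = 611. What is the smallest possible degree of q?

Forward differences of the values at s = 4, 7, 10, 13, 16, 19:
  q  : 11  59  143  263  419  611
  Δ  : 48  84  120  156  192
  Δ^2: 36  36  36  36
  Δ^3: 0  0  0
  Δ^4: 0  0
  Δ^5: 0
The second differences are constant (36) and nonzero, while all higher differences vanish, so the minimal degree is 2.

2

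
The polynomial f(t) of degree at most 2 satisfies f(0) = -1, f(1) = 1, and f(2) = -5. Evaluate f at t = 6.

Using the Lagrange interpolation formula with nodes 0, 1, 2:
  L_0(t) = (t - 1)(t - 2) / 2
  L_1(t) = t(t - 2) / -1
  L_2(t) = t(t - 1) / 2
Then f(t) = -1·L_0(t) + 1·L_1(t) - 5·L_2(t).
Expanding and collecting terms gives f(t) = -4t^2 + 6t - 1.
Evaluating at t = 6: f(6) = -109.

-109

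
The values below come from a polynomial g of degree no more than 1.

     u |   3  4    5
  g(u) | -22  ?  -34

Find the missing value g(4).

The 2 known points determine the degree-1 polynomial uniquely.
Write g(u) = au + b. Substituting each data point gives a linear system:
  3a + b = -22
  5a + b = -34
Solving the system yields a = -6, b = -4.
So g(u) = -6u - 4.
Then g(4) = -28.

-28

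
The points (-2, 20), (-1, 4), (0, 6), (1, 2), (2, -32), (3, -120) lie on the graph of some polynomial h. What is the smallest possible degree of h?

3

Forward differences of the values at t = -2, -1, 0, 1, 2, 3:
  h  : 20  4  6  2  -32  -120
  Δ  : -16  2  -4  -34  -88
  Δ^2: 18  -6  -30  -54
  Δ^3: -24  -24  -24
  Δ^4: 0  0
  Δ^5: 0
The third differences are constant (-24) and nonzero, while all higher differences vanish, so the minimal degree is 3.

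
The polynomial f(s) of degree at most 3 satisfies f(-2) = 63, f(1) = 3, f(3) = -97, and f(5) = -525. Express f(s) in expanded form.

Write f(s) = as^3 + bs^2 + cs + d. Substituting each data point gives a linear system:
  -8a + 4b - 2c + d = 63
  a + b + c + d = 3
  27a + 9b + 3c + d = -97
  125a + 25b + 5c + d = -525
Solving the system yields a = -5, b = 4, c = -1, d = 5.
So f(s) = -5s³ + 4s² - s + 5.
Check: f(1) = 3. ✓

f(s) = -5s^3 + 4s^2 - s + 5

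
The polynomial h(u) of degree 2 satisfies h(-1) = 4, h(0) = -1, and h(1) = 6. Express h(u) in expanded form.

Using the Lagrange interpolation formula with nodes -1, 0, 1:
  L_0(u) = u(u - 1) / 2
  L_1(u) = (u + 1)(u - 1) / -1
  L_2(u) = (u + 1)u / 2
Then h(u) = 4·L_0(u) - 1·L_1(u) + 6·L_2(u).
Expanding and collecting terms gives h(u) = 6u^2 + u - 1.
Check: h(-1) = 4. ✓

h(u) = 6u^2 + u - 1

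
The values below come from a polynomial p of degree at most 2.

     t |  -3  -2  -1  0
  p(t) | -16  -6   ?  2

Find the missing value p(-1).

On equispaced nodes a degree-2 polynomial has vanishing third forward difference, so
  - p(-3) + 3·p(-2) - 3·p(-1) + p(0) = 0.
Substituting the known values and solving for p(-1):
  -3·p(-1) = 0
  p(-1) = 0.

0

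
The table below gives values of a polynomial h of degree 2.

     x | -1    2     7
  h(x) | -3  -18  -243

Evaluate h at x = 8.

-318

Using the Lagrange interpolation formula with nodes -1, 2, 7:
  L_0(x) = (x - 2)(x - 7) / 24
  L_1(x) = (x + 1)(x - 7) / -15
  L_2(x) = (x + 1)(x - 2) / 40
Then h(x) = -3·L_0(x) - 18·L_1(x) - 243·L_2(x).
Expanding and collecting terms gives h(x) = -5x^2 + 2.
Evaluating at x = 8: h(8) = -318.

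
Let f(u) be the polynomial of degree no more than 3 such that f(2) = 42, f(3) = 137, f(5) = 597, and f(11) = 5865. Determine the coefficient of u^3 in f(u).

Write f(u) = au^3 + bu^2 + cu + d. Substituting each data point gives a linear system:
  8a + 4b + 2c + d = 42
  27a + 9b + 3c + d = 137
  125a + 25b + 5c + d = 597
  1331a + 121b + 11c + d = 5865
Solving the system yields a = 4, b = 5, c = -6, d = 2.
So f(u) = 4u^3 + 5u^2 - 6u + 2.
The leading coefficient is 4.

4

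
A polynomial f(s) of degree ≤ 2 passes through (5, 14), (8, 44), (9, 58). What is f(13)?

Using the Lagrange interpolation formula with nodes 5, 8, 9:
  L_0(s) = (s - 8)(s - 9) / 12
  L_1(s) = (s - 5)(s - 9) / -3
  L_2(s) = (s - 5)(s - 8) / 4
Then f(s) = 14·L_0(s) + 44·L_1(s) + 58·L_2(s).
Expanding and collecting terms gives f(s) = s^2 - 3s + 4.
Evaluating at s = 13: f(13) = 134.

134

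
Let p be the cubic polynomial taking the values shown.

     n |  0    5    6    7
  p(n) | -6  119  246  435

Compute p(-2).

Write p(n) = an^3 + bn^2 + cn + d. Substituting each data point gives a linear system:
  d = -6
  125a + 25b + 5c + d = 119
  216a + 36b + 6c + d = 246
  343a + 49b + 7c + d = 435
Solving the system yields a = 2, b = -5, c = 0, d = -6.
So p(n) = 2n^3 - 5n^2 - 6.
Then p(-2) = -42.

-42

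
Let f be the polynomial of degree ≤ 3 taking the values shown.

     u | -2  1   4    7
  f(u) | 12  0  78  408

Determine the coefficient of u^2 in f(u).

Write f(u) = au^3 + bu^2 + cu + d. Substituting each data point gives a linear system:
  -8a + 4b - 2c + d = 12
  a + b + c + d = 0
  64a + 16b + 4c + d = 78
  343a + 49b + 7c + d = 408
Solving the system yields a = 1, b = 2, c = -5, d = 2.
So f(u) = u³ + 2u² - 5u + 2.
The coefficient of u^2 is 2.

2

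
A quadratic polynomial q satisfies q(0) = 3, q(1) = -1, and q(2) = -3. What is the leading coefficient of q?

Write q(s) = as^2 + bs + c. Substituting each data point gives a linear system:
  c = 3
  a + b + c = -1
  4a + 2b + c = -3
Solving the system yields a = 1, b = -5, c = 3.
So q(s) = s^2 - 5s + 3.
The leading coefficient is 1.

1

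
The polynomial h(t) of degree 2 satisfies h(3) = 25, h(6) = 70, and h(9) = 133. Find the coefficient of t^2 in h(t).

Write h(t) = at^2 + bt + c. Substituting each data point gives a linear system:
  9a + 3b + c = 25
  36a + 6b + c = 70
  81a + 9b + c = 133
Solving the system yields a = 1, b = 6, c = -2.
So h(t) = t² + 6t - 2.
The leading coefficient is 1.

1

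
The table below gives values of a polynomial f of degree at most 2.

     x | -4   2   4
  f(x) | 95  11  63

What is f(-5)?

144

Write f(x) = ax^2 + bx + c. Substituting each data point gives a linear system:
  16a - 4b + c = 95
  4a + 2b + c = 11
  16a + 4b + c = 63
Solving the system yields a = 5, b = -4, c = -1.
So f(x) = 5x^2 - 4x - 1.
Then f(-5) = 144.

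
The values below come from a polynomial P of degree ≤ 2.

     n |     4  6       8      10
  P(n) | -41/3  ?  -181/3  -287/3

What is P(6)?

On equispaced nodes a degree-2 polynomial has vanishing third forward difference, so
  - P(4) + 3·P(6) - 3·P(8) + P(10) = 0.
Substituting the known values and solving for P(6):
  3·P(6) = -99
  P(6) = -33.

-33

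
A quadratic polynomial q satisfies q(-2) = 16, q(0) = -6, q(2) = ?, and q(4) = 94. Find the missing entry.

20

The 3 known points determine the degree-2 polynomial uniquely.
Write q(n) = an^2 + bn + c. Substituting each data point gives a linear system:
  4a - 2b + c = 16
  c = -6
  16a + 4b + c = 94
Solving the system yields a = 6, b = 1, c = -6.
So q(n) = 6n^2 + n - 6.
Then q(2) = 20.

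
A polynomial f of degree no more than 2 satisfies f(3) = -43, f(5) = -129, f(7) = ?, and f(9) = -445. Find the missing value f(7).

-263

On equispaced nodes a degree-2 polynomial has vanishing third forward difference, so
  - f(3) + 3·f(5) - 3·f(7) + f(9) = 0.
Substituting the known values and solving for f(7):
  -3·f(7) = 789
  f(7) = -263.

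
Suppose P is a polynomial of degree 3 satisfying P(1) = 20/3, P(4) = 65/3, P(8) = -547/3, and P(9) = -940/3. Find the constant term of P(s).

5/3

Write P(s) = as^3 + bs^2 + cs + d. Substituting each data point gives a linear system:
  a + b + c + d = 20/3
  64a + 16b + 4c + d = 65/3
  512a + 64b + 8c + d = -547/3
  729a + 81b + 9c + d = -940/3
Solving the system yields a = -1, b = 5, c = 1, d = 5/3.
So P(s) = -s^3 + 5s^2 + s + 5/3.
The constant term is 5/3.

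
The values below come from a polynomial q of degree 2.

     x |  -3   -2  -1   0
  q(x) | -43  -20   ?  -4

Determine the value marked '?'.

The 3 known points determine the degree-2 polynomial uniquely.
Write q(x) = ax^2 + bx + c. Substituting each data point gives a linear system:
  9a - 3b + c = -43
  4a - 2b + c = -20
  c = -4
Solving the system yields a = -5, b = -2, c = -4.
So q(x) = -5x² - 2x - 4.
Then q(-1) = -7.

-7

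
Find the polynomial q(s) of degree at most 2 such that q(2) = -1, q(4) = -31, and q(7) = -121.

Using the Lagrange interpolation formula with nodes 2, 4, 7:
  L_0(s) = (s - 4)(s - 7) / 10
  L_1(s) = (s - 2)(s - 7) / -6
  L_2(s) = (s - 2)(s - 4) / 15
Then q(s) = -1·L_0(s) - 31·L_1(s) - 121·L_2(s).
Expanding and collecting terms gives q(s) = -3s^2 + 3s + 5.
Check: q(7) = -121. ✓

q(s) = -3s^2 + 3s + 5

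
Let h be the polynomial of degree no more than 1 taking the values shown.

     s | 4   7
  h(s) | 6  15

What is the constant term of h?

Write h(s) = as + b. Substituting each data point gives a linear system:
  4a + b = 6
  7a + b = 15
Solving the system yields a = 3, b = -6.
So h(s) = 3s - 6.
The constant term is -6.

-6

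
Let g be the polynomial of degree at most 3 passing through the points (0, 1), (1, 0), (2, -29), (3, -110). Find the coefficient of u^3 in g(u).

-4

Write g(u) = au^3 + bu^2 + cu + d. Substituting each data point gives a linear system:
  d = 1
  a + b + c + d = 0
  8a + 4b + 2c + d = -29
  27a + 9b + 3c + d = -110
Solving the system yields a = -4, b = -2, c = 5, d = 1.
So g(u) = -4u³ - 2u² + 5u + 1.
The leading coefficient is -4.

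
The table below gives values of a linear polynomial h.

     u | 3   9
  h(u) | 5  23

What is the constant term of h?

Write h(u) = au + b. Substituting each data point gives a linear system:
  3a + b = 5
  9a + b = 23
Solving the system yields a = 3, b = -4.
So h(u) = 3u - 4.
The constant term is -4.

-4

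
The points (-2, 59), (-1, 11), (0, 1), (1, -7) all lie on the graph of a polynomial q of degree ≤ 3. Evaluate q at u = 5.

-739

Write q(u) = au^3 + bu^2 + cu + d. Substituting each data point gives a linear system:
  -8a + 4b - 2c + d = 59
  -a + b - c + d = 11
  d = 1
  a + b + c + d = -7
Solving the system yields a = -6, b = 1, c = -3, d = 1.
So q(u) = -6u^3 + u^2 - 3u + 1.
Then q(5) = -739.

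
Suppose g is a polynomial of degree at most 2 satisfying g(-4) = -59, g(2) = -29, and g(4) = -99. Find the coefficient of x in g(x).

Write g(x) = ax^2 + bx + c. Substituting each data point gives a linear system:
  16a - 4b + c = -59
  4a + 2b + c = -29
  16a + 4b + c = -99
Solving the system yields a = -5, b = -5, c = 1.
So g(x) = -5x² - 5x + 1.
The coefficient of x is -5.

-5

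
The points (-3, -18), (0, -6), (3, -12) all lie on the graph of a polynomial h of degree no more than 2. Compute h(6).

Forward differences of the values at x = -3, 0, 3:
  h  : -18  -6  -12
  Δ  : 12  -6
  Δ^2: -18
The second differences are constant, confirming degree 2.
Interpolating (Newton forward form) and evaluating at x = 6 gives h(6) = -36.

-36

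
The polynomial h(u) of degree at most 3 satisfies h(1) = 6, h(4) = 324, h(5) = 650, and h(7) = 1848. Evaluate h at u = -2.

Write h(u) = au^3 + bu^2 + cu + d. Substituting each data point gives a linear system:
  a + b + c + d = 6
  64a + 16b + 4c + d = 324
  125a + 25b + 5c + d = 650
  343a + 49b + 7c + d = 1848
Solving the system yields a = 6, b = -5, c = 5, d = 0.
So h(u) = 6u^3 - 5u^2 + 5u.
Then h(-2) = -78.

-78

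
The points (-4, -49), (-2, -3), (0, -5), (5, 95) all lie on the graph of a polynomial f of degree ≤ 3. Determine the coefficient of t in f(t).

-5

Write f(t) = at^3 + bt^2 + ct + d. Substituting each data point gives a linear system:
  -64a + 16b - 4c + d = -49
  -8a + 4b - 2c + d = -3
  d = -5
  125a + 25b + 5c + d = 95
Solving the system yields a = 1, b = 0, c = -5, d = -5.
So f(t) = t^3 - 5t - 5.
The coefficient of t is -5.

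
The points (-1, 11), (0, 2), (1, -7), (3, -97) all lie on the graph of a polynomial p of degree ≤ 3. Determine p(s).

Write p(s) = as^3 + bs^2 + cs + d. Substituting each data point gives a linear system:
  -a + b - c + d = 11
  d = 2
  a + b + c + d = -7
  27a + 9b + 3c + d = -97
Solving the system yields a = -3, b = 0, c = -6, d = 2.
So p(s) = -3s^3 - 6s + 2.
Check: p(3) = -97. ✓

p(s) = -3s^3 - 6s + 2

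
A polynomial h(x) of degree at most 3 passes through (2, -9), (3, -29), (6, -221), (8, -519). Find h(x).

h(x) = -x^3 - x + 1

Using the Lagrange interpolation formula with nodes 2, 3, 6, 8:
  L_0(x) = (x - 3)(x - 6)(x - 8) / -24
  L_1(x) = (x - 2)(x - 6)(x - 8) / 15
  L_2(x) = (x - 2)(x - 3)(x - 8) / -24
  L_3(x) = (x - 2)(x - 3)(x - 6) / 60
Then h(x) = -9·L_0(x) - 29·L_1(x) - 221·L_2(x) - 519·L_3(x).
Expanding and collecting terms gives h(x) = -x^3 - x + 1.
Check: h(3) = -29. ✓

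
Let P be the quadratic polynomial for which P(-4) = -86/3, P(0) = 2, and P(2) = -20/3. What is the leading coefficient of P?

Write P(x) = ax^2 + bx + c. Substituting each data point gives a linear system:
  16a - 4b + c = -86/3
  c = 2
  4a + 2b + c = -20/3
Solving the system yields a = -2, b = -1/3, c = 2.
So P(x) = -2x² - (1/3)x + 2.
The leading coefficient is -2.

-2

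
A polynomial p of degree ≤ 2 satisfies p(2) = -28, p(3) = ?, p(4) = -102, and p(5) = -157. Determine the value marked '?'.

-59

On equispaced nodes a degree-2 polynomial has vanishing third forward difference, so
  - p(2) + 3·p(3) - 3·p(4) + p(5) = 0.
Substituting the known values and solving for p(3):
  3·p(3) = -177
  p(3) = -59.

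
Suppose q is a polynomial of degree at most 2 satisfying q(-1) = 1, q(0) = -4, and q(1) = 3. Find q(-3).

47

Write q(s) = as^2 + bs + c. Substituting each data point gives a linear system:
  a - b + c = 1
  c = -4
  a + b + c = 3
Solving the system yields a = 6, b = 1, c = -4.
So q(s) = 6s^2 + s - 4.
Then q(-3) = 47.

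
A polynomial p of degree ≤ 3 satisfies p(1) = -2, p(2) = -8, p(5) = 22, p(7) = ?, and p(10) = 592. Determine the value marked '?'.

The 4 known points determine the degree-3 polynomial uniquely.
Write p(u) = au^3 + bu^2 + cu + d. Substituting each data point gives a linear system:
  a + b + c + d = -2
  8a + 4b + 2c + d = -8
  125a + 25b + 5c + d = 22
  1000a + 100b + 10c + d = 592
Solving the system yields a = 1, b = -4, c = -1, d = 2.
So p(u) = u^3 - 4u^2 - u + 2.
Then p(7) = 142.

142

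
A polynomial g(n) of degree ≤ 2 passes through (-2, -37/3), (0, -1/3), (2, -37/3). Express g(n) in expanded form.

Write g(n) = an^2 + bn + c. Substituting each data point gives a linear system:
  4a - 2b + c = -37/3
  c = -1/3
  4a + 2b + c = -37/3
Solving the system yields a = -3, b = 0, c = -1/3.
So g(n) = -3n² - 1/3.
Check: g(2) = -37/3. ✓

g(n) = -3n^2 - 1/3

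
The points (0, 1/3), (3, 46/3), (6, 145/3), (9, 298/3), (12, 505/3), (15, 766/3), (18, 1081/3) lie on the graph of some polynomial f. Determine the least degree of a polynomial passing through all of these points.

2

Forward differences of the values at u = 0, 3, 6, 9, 12, 15, 18:
  f  : 1/3  46/3  145/3  298/3  505/3  766/3  1081/3
  Δ  : 15  33  51  69  87  105
  Δ^2: 18  18  18  18  18
  Δ^3: 0  0  0  0
  Δ^4: 0  0  0
  Δ^5: 0  0
  Δ^6: 0
The second differences are constant (18) and nonzero, while all higher differences vanish, so the minimal degree is 2.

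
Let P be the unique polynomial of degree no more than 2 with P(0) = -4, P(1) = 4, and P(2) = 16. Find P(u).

P(u) = 2u^2 + 6u - 4

Write P(u) = au^2 + bu + c. Substituting each data point gives a linear system:
  c = -4
  a + b + c = 4
  4a + 2b + c = 16
Solving the system yields a = 2, b = 6, c = -4.
So P(u) = 2u² + 6u - 4.
Check: P(2) = 16. ✓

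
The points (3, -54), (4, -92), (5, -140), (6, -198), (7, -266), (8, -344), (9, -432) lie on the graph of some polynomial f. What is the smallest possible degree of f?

2

Forward differences of the values at x = 3, 4, 5, 6, 7, 8, 9:
  f  : -54  -92  -140  -198  -266  -344  -432
  Δ  : -38  -48  -58  -68  -78  -88
  Δ^2: -10  -10  -10  -10  -10
  Δ^3: 0  0  0  0
  Δ^4: 0  0  0
  Δ^5: 0  0
  Δ^6: 0
The second differences are constant (-10) and nonzero, while all higher differences vanish, so the minimal degree is 2.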